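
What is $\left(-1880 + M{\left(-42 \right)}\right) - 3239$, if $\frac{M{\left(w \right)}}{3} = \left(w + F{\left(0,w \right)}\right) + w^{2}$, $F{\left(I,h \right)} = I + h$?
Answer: $-79$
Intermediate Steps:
$M{\left(w \right)} = 3 w^{2} + 6 w$ ($M{\left(w \right)} = 3 \left(\left(w + \left(0 + w\right)\right) + w^{2}\right) = 3 \left(\left(w + w\right) + w^{2}\right) = 3 \left(2 w + w^{2}\right) = 3 \left(w^{2} + 2 w\right) = 3 w^{2} + 6 w$)
$\left(-1880 + M{\left(-42 \right)}\right) - 3239 = \left(-1880 + 3 \left(-42\right) \left(2 - 42\right)\right) - 3239 = \left(-1880 + 3 \left(-42\right) \left(-40\right)\right) - 3239 = \left(-1880 + 5040\right) - 3239 = 3160 - 3239 = -79$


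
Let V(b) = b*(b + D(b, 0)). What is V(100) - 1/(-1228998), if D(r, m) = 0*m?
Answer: 12289980001/1228998 ≈ 10000.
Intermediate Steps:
D(r, m) = 0
V(b) = b**2 (V(b) = b*(b + 0) = b*b = b**2)
V(100) - 1/(-1228998) = 100**2 - 1/(-1228998) = 10000 - 1*(-1/1228998) = 10000 + 1/1228998 = 12289980001/1228998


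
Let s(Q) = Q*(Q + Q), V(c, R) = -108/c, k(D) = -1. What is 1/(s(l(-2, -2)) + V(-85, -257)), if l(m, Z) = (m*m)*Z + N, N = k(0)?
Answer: 85/13878 ≈ 0.0061248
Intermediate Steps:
N = -1
l(m, Z) = -1 + Z*m² (l(m, Z) = (m*m)*Z - 1 = m²*Z - 1 = Z*m² - 1 = -1 + Z*m²)
s(Q) = 2*Q² (s(Q) = Q*(2*Q) = 2*Q²)
1/(s(l(-2, -2)) + V(-85, -257)) = 1/(2*(-1 - 2*(-2)²)² - 108/(-85)) = 1/(2*(-1 - 2*4)² - 108*(-1/85)) = 1/(2*(-1 - 8)² + 108/85) = 1/(2*(-9)² + 108/85) = 1/(2*81 + 108/85) = 1/(162 + 108/85) = 1/(13878/85) = 85/13878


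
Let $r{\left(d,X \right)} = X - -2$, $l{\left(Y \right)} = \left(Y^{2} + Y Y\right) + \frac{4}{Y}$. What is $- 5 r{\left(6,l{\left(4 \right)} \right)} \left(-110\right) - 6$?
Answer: $19244$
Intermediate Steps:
$l{\left(Y \right)} = 2 Y^{2} + \frac{4}{Y}$ ($l{\left(Y \right)} = \left(Y^{2} + Y^{2}\right) + \frac{4}{Y} = 2 Y^{2} + \frac{4}{Y}$)
$r{\left(d,X \right)} = 2 + X$ ($r{\left(d,X \right)} = X + 2 = 2 + X$)
$- 5 r{\left(6,l{\left(4 \right)} \right)} \left(-110\right) - 6 = - 5 \left(2 + \frac{2 \left(2 + 4^{3}\right)}{4}\right) \left(-110\right) - 6 = - 5 \left(2 + 2 \cdot \frac{1}{4} \left(2 + 64\right)\right) \left(-110\right) - 6 = - 5 \left(2 + 2 \cdot \frac{1}{4} \cdot 66\right) \left(-110\right) - 6 = - 5 \left(2 + 33\right) \left(-110\right) - 6 = \left(-5\right) 35 \left(-110\right) - 6 = \left(-175\right) \left(-110\right) - 6 = 19250 - 6 = 19244$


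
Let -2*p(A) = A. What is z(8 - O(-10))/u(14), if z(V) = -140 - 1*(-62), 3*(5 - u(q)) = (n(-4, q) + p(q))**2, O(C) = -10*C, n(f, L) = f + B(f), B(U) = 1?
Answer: 234/85 ≈ 2.7529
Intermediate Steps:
p(A) = -A/2
n(f, L) = 1 + f (n(f, L) = f + 1 = 1 + f)
u(q) = 5 - (-3 - q/2)**2/3 (u(q) = 5 - ((1 - 4) - q/2)**2/3 = 5 - (-3 - q/2)**2/3)
z(V) = -78 (z(V) = -140 + 62 = -78)
z(8 - O(-10))/u(14) = -78/(5 - (6 + 14)**2/12) = -78/(5 - 1/12*20**2) = -78/(5 - 1/12*400) = -78/(5 - 100/3) = -78/(-85/3) = -78*(-3/85) = 234/85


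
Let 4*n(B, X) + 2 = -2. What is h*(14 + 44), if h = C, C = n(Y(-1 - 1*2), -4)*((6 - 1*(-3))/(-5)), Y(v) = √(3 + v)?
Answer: 522/5 ≈ 104.40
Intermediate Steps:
n(B, X) = -1 (n(B, X) = -½ + (¼)*(-2) = -½ - ½ = -1)
C = 9/5 (C = -(6 - 1*(-3))/(-5) = -(6 + 3)*(-1)/5 = -9*(-1)/5 = -1*(-9/5) = 9/5 ≈ 1.8000)
h = 9/5 ≈ 1.8000
h*(14 + 44) = 9*(14 + 44)/5 = (9/5)*58 = 522/5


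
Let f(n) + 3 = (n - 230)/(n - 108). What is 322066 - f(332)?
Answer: 36071677/112 ≈ 3.2207e+5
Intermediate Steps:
f(n) = -3 + (-230 + n)/(-108 + n) (f(n) = -3 + (n - 230)/(n - 108) = -3 + (-230 + n)/(-108 + n))
322066 - f(332) = 322066 - 2*(47 - 1*332)/(-108 + 332) = 322066 - 2*(47 - 332)/224 = 322066 - 2*(-285)/224 = 322066 - 1*(-285/112) = 322066 + 285/112 = 36071677/112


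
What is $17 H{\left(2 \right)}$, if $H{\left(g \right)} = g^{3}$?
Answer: $136$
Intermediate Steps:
$17 H{\left(2 \right)} = 17 \cdot 2^{3} = 17 \cdot 8 = 136$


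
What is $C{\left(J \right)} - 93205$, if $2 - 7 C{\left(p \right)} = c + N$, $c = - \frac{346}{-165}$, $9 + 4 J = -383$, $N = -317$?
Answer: $- \frac{107599486}{1155} \approx -93160.0$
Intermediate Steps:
$J = -98$ ($J = - \frac{9}{4} + \frac{1}{4} \left(-383\right) = - \frac{9}{4} - \frac{383}{4} = -98$)
$c = \frac{346}{165}$ ($c = \left(-346\right) \left(- \frac{1}{165}\right) = \frac{346}{165} \approx 2.097$)
$C{\left(p \right)} = \frac{52289}{1155}$ ($C{\left(p \right)} = \frac{2}{7} - \frac{\frac{346}{165} - 317}{7} = \frac{2}{7} - - \frac{51959}{1155} = \frac{2}{7} + \frac{51959}{1155} = \frac{52289}{1155}$)
$C{\left(J \right)} - 93205 = \frac{52289}{1155} - 93205 = - \frac{107599486}{1155}$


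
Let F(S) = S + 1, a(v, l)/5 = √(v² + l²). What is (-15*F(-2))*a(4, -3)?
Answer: 375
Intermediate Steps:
a(v, l) = 5*√(l² + v²) (a(v, l) = 5*√(v² + l²) = 5*√(l² + v²))
F(S) = 1 + S
(-15*F(-2))*a(4, -3) = (-15*(1 - 2))*(5*√((-3)² + 4²)) = (-15*(-1))*(5*√(9 + 16)) = 15*(5*√25) = 15*(5*5) = 15*25 = 375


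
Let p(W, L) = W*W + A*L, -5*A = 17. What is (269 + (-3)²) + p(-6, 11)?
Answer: 1383/5 ≈ 276.60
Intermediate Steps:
A = -17/5 (A = -⅕*17 = -17/5 ≈ -3.4000)
p(W, L) = W² - 17*L/5 (p(W, L) = W*W - 17*L/5 = W² - 17*L/5)
(269 + (-3)²) + p(-6, 11) = (269 + (-3)²) + ((-6)² - 17/5*11) = (269 + 9) + (36 - 187/5) = 278 - 7/5 = 1383/5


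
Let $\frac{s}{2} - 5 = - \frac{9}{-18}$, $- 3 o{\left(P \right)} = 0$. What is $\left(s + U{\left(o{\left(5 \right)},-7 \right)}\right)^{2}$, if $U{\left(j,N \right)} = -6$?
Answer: $25$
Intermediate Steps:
$o{\left(P \right)} = 0$ ($o{\left(P \right)} = \left(- \frac{1}{3}\right) 0 = 0$)
$s = 11$ ($s = 10 + 2 \left(- \frac{9}{-18}\right) = 10 + 2 \left(\left(-9\right) \left(- \frac{1}{18}\right)\right) = 10 + 2 \cdot \frac{1}{2} = 10 + 1 = 11$)
$\left(s + U{\left(o{\left(5 \right)},-7 \right)}\right)^{2} = \left(11 - 6\right)^{2} = 5^{2} = 25$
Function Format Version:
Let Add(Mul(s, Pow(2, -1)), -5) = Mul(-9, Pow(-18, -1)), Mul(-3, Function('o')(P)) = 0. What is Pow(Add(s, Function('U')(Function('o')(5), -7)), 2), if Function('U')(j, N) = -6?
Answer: 25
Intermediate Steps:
Function('o')(P) = 0 (Function('o')(P) = Mul(Rational(-1, 3), 0) = 0)
s = 11 (s = Add(10, Mul(2, Mul(-9, Pow(-18, -1)))) = Add(10, Mul(2, Mul(-9, Rational(-1, 18)))) = Add(10, Mul(2, Rational(1, 2))) = Add(10, 1) = 11)
Pow(Add(s, Function('U')(Function('o')(5), -7)), 2) = Pow(Add(11, -6), 2) = Pow(5, 2) = 25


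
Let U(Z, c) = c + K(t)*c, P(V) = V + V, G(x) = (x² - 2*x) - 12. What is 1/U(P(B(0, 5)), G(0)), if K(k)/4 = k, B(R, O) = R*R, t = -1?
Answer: 1/36 ≈ 0.027778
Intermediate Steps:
G(x) = -12 + x² - 2*x
B(R, O) = R²
K(k) = 4*k
P(V) = 2*V
U(Z, c) = -3*c (U(Z, c) = c + (4*(-1))*c = c - 4*c = -3*c)
1/U(P(B(0, 5)), G(0)) = 1/(-3*(-12 + 0² - 2*0)) = 1/(-3*(-12 + 0 + 0)) = 1/(-3*(-12)) = 1/36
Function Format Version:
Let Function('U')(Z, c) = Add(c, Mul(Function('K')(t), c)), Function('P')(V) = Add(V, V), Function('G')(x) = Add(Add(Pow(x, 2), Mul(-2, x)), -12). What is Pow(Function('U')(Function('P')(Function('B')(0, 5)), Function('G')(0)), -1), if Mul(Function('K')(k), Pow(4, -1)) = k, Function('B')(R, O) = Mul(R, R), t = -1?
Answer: Rational(1, 36) ≈ 0.027778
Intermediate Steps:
Function('G')(x) = Add(-12, Pow(x, 2), Mul(-2, x))
Function('B')(R, O) = Pow(R, 2)
Function('K')(k) = Mul(4, k)
Function('P')(V) = Mul(2, V)
Function('U')(Z, c) = Mul(-3, c) (Function('U')(Z, c) = Add(c, Mul(Mul(4, -1), c)) = Add(c, Mul(-4, c)) = Mul(-3, c))
Pow(Function('U')(Function('P')(Function('B')(0, 5)), Function('G')(0)), -1) = Pow(Mul(-3, Add(-12, Pow(0, 2), Mul(-2, 0))), -1) = Pow(Mul(-3, Add(-12, 0, 0)), -1) = Pow(Mul(-3, -12), -1) = Pow(36, -1) = Rational(1, 36)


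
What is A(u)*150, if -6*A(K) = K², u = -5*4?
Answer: -10000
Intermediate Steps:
u = -20
A(K) = -K²/6
A(u)*150 = -⅙*(-20)²*150 = -⅙*400*150 = -200/3*150 = -10000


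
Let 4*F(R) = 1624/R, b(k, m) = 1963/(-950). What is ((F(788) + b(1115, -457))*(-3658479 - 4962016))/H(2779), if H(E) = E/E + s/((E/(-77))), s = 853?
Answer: -99345637759329/168172990 ≈ -5.9074e+5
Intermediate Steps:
b(k, m) = -1963/950 (b(k, m) = 1963*(-1/950) = -1963/950)
F(R) = 406/R (F(R) = (1624/R)/4 = 406/R)
H(E) = 1 - 65681/E (H(E) = E/E + 853/((E/(-77))) = 1 + 853/((E*(-1/77))) = 1 + 853/((-E/77)) = 1 + 853*(-77/E) = 1 - 65681/E)
((F(788) + b(1115, -457))*(-3658479 - 4962016))/H(2779) = ((406/788 - 1963/950)*(-3658479 - 4962016))/(((-65681 + 2779)/2779)) = ((406*(1/788) - 1963/950)*(-8620495))/(((1/2779)*(-62902))) = ((203/394 - 1963/950)*(-8620495))/(-8986/397) = -145143/93575*(-8620495)*(-397/8986) = (250240901157/18715)*(-397/8986) = -99345637759329/168172990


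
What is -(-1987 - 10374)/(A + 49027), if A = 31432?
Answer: 12361/80459 ≈ 0.15363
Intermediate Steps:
-(-1987 - 10374)/(A + 49027) = -(-1987 - 10374)/(31432 + 49027) = -(-12361)/80459 = -1*(-12361/80459) = 12361/80459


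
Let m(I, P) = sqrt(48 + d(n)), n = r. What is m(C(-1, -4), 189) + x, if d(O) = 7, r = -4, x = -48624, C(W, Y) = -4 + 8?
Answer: -48624 + sqrt(55) ≈ -48617.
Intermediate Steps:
C(W, Y) = 4
n = -4
m(I, P) = sqrt(55) (m(I, P) = sqrt(48 + 7) = sqrt(55))
m(C(-1, -4), 189) + x = sqrt(55) - 48624 = -48624 + sqrt(55)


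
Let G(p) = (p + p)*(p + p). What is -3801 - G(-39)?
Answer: -9885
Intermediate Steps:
G(p) = 4*p² (G(p) = (2*p)*(2*p) = 4*p²)
-3801 - G(-39) = -3801 - 4*(-39)² = -3801 - 4*1521 = -3801 - 1*6084 = -3801 - 6084 = -9885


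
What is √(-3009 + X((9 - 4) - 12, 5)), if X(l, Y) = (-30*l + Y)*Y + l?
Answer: I*√1941 ≈ 44.057*I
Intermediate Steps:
X(l, Y) = l + Y*(Y - 30*l) (X(l, Y) = (Y - 30*l)*Y + l = Y*(Y - 30*l) + l = l + Y*(Y - 30*l))
√(-3009 + X((9 - 4) - 12, 5)) = √(-3009 + (((9 - 4) - 12) + 5² - 30*5*((9 - 4) - 12))) = √(-3009 + ((5 - 12) + 25 - 30*5*(5 - 12))) = √(-3009 + (-7 + 25 - 30*5*(-7))) = √(-3009 + (-7 + 25 + 1050)) = √(-3009 + 1068) = √(-1941) = I*√1941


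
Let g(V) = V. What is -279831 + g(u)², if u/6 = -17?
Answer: -269427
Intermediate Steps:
u = -102 (u = 6*(-17) = -102)
-279831 + g(u)² = -279831 + (-102)² = -279831 + 10404 = -269427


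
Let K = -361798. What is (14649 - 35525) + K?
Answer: -382674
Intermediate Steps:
(14649 - 35525) + K = (14649 - 35525) - 361798 = -20876 - 361798 = -382674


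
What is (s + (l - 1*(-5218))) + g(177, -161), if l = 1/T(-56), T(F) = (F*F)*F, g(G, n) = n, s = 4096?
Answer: 1607413247/175616 ≈ 9153.0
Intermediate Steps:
T(F) = F³ (T(F) = F²*F = F³)
l = -1/175616 (l = 1/((-56)³) = 1/(-175616) = -1/175616 ≈ -5.6942e-6)
(s + (l - 1*(-5218))) + g(177, -161) = (4096 + (-1/175616 - 1*(-5218))) - 161 = (4096 + (-1/175616 + 5218)) - 161 = (4096 + 916364287/175616) - 161 = 1635687423/175616 - 161 = 1607413247/175616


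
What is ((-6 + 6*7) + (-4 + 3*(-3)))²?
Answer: 529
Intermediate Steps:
((-6 + 6*7) + (-4 + 3*(-3)))² = ((-6 + 42) + (-4 - 9))² = (36 - 13)² = 23² = 529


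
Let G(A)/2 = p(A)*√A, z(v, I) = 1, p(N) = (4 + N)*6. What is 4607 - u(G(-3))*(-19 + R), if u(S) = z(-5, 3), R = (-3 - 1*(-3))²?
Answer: 4626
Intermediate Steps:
p(N) = 24 + 6*N
G(A) = 2*√A*(24 + 6*A) (G(A) = 2*((24 + 6*A)*√A) = 2*(√A*(24 + 6*A)) = 2*√A*(24 + 6*A))
R = 0 (R = (-3 + 3)² = 0² = 0)
u(S) = 1
4607 - u(G(-3))*(-19 + R) = 4607 - (-19 + 0) = 4607 - (-19) = 4607 - 1*(-19) = 4607 + 19 = 4626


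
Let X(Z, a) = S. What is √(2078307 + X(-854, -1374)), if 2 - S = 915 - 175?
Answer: 9*√25649 ≈ 1441.4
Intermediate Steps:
S = -738 (S = 2 - (915 - 175) = 2 - 1*740 = 2 - 740 = -738)
X(Z, a) = -738
√(2078307 + X(-854, -1374)) = √(2078307 - 738) = √2077569 = 9*√25649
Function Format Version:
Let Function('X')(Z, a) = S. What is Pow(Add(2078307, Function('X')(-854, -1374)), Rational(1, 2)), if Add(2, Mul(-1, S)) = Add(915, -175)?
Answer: Mul(9, Pow(25649, Rational(1, 2))) ≈ 1441.4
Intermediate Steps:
S = -738 (S = Add(2, Mul(-1, Add(915, -175))) = Add(2, Mul(-1, 740)) = Add(2, -740) = -738)
Function('X')(Z, a) = -738
Pow(Add(2078307, Function('X')(-854, -1374)), Rational(1, 2)) = Pow(Add(2078307, -738), Rational(1, 2)) = Pow(2077569, Rational(1, 2)) = Mul(9, Pow(25649, Rational(1, 2)))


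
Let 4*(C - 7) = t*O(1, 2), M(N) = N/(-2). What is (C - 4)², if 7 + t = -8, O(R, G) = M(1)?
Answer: 1521/64 ≈ 23.766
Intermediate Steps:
M(N) = -N/2 (M(N) = N*(-½) = -N/2)
O(R, G) = -½ (O(R, G) = -½*1 = -½)
t = -15 (t = -7 - 8 = -15)
C = 71/8 (C = 7 + (-15*(-½))/4 = 7 + (¼)*(15/2) = 7 + 15/8 = 71/8 ≈ 8.8750)
(C - 4)² = (71/8 - 4)² = (39/8)² = 1521/64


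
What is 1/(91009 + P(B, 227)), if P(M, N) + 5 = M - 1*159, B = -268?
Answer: 1/90577 ≈ 1.1040e-5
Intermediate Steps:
P(M, N) = -164 + M (P(M, N) = -5 + (M - 1*159) = -5 + (M - 159) = -5 + (-159 + M) = -164 + M)
1/(91009 + P(B, 227)) = 1/(91009 + (-164 - 268)) = 1/(91009 - 432) = 1/90577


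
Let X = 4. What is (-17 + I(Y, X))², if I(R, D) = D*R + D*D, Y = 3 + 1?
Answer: 225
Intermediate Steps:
Y = 4
I(R, D) = D² + D*R (I(R, D) = D*R + D² = D² + D*R)
(-17 + I(Y, X))² = (-17 + 4*(4 + 4))² = (-17 + 4*8)² = (-17 + 32)² = 15² = 225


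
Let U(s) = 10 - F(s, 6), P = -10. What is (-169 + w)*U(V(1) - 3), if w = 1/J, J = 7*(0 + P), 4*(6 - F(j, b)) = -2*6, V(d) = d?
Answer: -11831/70 ≈ -169.01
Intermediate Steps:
F(j, b) = 9 (F(j, b) = 6 - (-1)*6/2 = 6 - ¼*(-12) = 6 + 3 = 9)
J = -70 (J = 7*(0 - 10) = 7*(-10) = -70)
U(s) = 1 (U(s) = 10 - 1*9 = 10 - 9 = 1)
w = -1/70 (w = 1/(-70) = -1/70 ≈ -0.014286)
(-169 + w)*U(V(1) - 3) = (-169 - 1/70)*1 = -11831/70*1 = -11831/70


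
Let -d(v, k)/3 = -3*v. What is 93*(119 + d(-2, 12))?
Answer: 9393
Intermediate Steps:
d(v, k) = 9*v (d(v, k) = -(-9)*v = 9*v)
93*(119 + d(-2, 12)) = 93*(119 + 9*(-2)) = 93*(119 - 18) = 93*101 = 9393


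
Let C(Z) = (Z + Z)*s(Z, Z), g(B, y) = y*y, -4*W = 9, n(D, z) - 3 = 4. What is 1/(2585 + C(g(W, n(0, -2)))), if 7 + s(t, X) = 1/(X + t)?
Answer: 1/1900 ≈ 0.00052632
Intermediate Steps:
n(D, z) = 7 (n(D, z) = 3 + 4 = 7)
W = -9/4 (W = -¼*9 = -9/4 ≈ -2.2500)
g(B, y) = y²
s(t, X) = -7 + 1/(X + t)
C(Z) = 1 - 14*Z (C(Z) = (Z + Z)*((1 - 7*Z - 7*Z)/(Z + Z)) = (2*Z)*((1 - 14*Z)/((2*Z))) = (2*Z)*((1/(2*Z))*(1 - 14*Z)) = (2*Z)*((1 - 14*Z)/(2*Z)) = 1 - 14*Z)
1/(2585 + C(g(W, n(0, -2)))) = 1/(2585 + (1 - 14*7²)) = 1/(2585 + (1 - 14*49)) = 1/(2585 + (1 - 686)) = 1/(2585 - 685) = 1/1900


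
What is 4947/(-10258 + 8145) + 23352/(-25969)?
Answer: -177811419/54872497 ≈ -3.2404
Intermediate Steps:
4947/(-10258 + 8145) + 23352/(-25969) = 4947/(-2113) + 23352*(-1/25969) = 4947*(-1/2113) - 23352/25969 = -4947/2113 - 23352/25969 = -177811419/54872497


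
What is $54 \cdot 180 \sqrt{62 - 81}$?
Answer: $9720 i \sqrt{19} \approx 42369.0 i$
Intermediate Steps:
$54 \cdot 180 \sqrt{62 - 81} = 9720 \sqrt{-19} = 9720 i \sqrt{19}$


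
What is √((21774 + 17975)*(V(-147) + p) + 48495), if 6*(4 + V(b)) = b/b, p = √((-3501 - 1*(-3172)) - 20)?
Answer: √(-3739542 + 1430964*I*√349)/6 ≈ 568.3 + 653.33*I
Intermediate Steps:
p = I*√349 (p = √((-3501 + 3172) - 20) = √(-329 - 20) = √(-349) = I*√349 ≈ 18.682*I)
V(b) = -23/6 (V(b) = -4 + (b/b)/6 = -4 + (⅙)*1 = -4 + ⅙ = -23/6)
√((21774 + 17975)*(V(-147) + p) + 48495) = √((21774 + 17975)*(-23/6 + I*√349) + 48495) = √(39749*(-23/6 + I*√349) + 48495) = √((-914227/6 + 39749*I*√349) + 48495) = √(-623257/6 + 39749*I*√349)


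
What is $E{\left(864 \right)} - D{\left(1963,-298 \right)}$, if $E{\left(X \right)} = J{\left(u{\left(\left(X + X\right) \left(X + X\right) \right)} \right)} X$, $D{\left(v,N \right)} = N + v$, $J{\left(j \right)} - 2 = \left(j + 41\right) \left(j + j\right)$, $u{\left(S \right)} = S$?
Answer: $15407233125580863$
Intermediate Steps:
$J{\left(j \right)} = 2 + 2 j \left(41 + j\right)$ ($J{\left(j \right)} = 2 + \left(j + 41\right) \left(j + j\right) = 2 + \left(41 + j\right) 2 j = 2 + 2 j \left(41 + j\right)$)
$E{\left(X \right)} = X \left(2 + 32 X^{4} + 328 X^{2}\right)$ ($E{\left(X \right)} = \left(2 + 2 \left(\left(X + X\right) \left(X + X\right)\right)^{2} + 82 \left(X + X\right) \left(X + X\right)\right) X = \left(2 + 2 \left(2 X 2 X\right)^{2} + 82 \cdot 2 X 2 X\right) X = \left(2 + 2 \left(4 X^{2}\right)^{2} + 82 \cdot 4 X^{2}\right) X = \left(2 + 2 \cdot 16 X^{4} + 328 X^{2}\right) X = \left(2 + 32 X^{4} + 328 X^{2}\right) X = X \left(2 + 32 X^{4} + 328 X^{2}\right)$)
$E{\left(864 \right)} - D{\left(1963,-298 \right)} = \left(2 \cdot 864 + 32 \cdot 864^{5} + 328 \cdot 864^{3}\right) - \left(-298 + 1963\right) = \left(1728 + 32 \cdot 481469424205824 + 328 \cdot 644972544\right) - 1665 = \left(1728 + 15407021574586368 + 211550994432\right) - 1665 = 15407233125582528 - 1665 = 15407233125580863$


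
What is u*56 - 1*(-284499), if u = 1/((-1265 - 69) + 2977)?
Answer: 467431913/1643 ≈ 2.8450e+5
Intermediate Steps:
u = 1/1643 (u = 1/(-1334 + 2977) = 1/1643 ≈ 0.00060864)
u*56 - 1*(-284499) = (1/1643)*56 - 1*(-284499) = 56/1643 + 284499 = 467431913/1643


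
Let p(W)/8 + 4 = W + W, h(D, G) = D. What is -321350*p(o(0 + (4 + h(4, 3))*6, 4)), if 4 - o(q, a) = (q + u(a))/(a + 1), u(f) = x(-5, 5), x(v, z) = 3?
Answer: 42161120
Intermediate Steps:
u(f) = 3
o(q, a) = 4 - (3 + q)/(1 + a) (o(q, a) = 4 - (q + 3)/(a + 1) = 4 - (3 + q)/(1 + a))
p(W) = -32 + 16*W (p(W) = -32 + 8*(W + W) = -32 + 8*(2*W) = -32 + 16*W)
-321350*p(o(0 + (4 + h(4, 3))*6, 4)) = -321350*(-32 + 16*((1 - (0 + (4 + 4)*6) + 4*4)/(1 + 4))) = -321350*(-32 + 16*((1 - (0 + 8*6) + 16)/5)) = -321350*(-32 + 16*((1 - (0 + 48) + 16)/5)) = -321350*(-32 + 16*((1 - 1*48 + 16)/5)) = -321350*(-32 + 16*((1 - 48 + 16)/5)) = -321350*(-32 + 16*((⅕)*(-31))) = -321350*(-32 + 16*(-31/5)) = -321350*(-32 - 496/5) = -321350*(-656/5) = 42161120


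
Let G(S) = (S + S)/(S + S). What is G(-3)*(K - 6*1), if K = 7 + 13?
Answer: 14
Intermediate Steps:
K = 20
G(S) = 1 (G(S) = (2*S)/((2*S)) = (2*S)*(1/(2*S)) = 1)
G(-3)*(K - 6*1) = 1*(20 - 6*1) = 1*(20 - 6) = 1*14 = 14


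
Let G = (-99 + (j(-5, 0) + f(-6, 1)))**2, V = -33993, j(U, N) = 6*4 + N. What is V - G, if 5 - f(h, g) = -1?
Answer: -38754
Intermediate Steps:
f(h, g) = 6 (f(h, g) = 5 - 1*(-1) = 5 + 1 = 6)
j(U, N) = 24 + N
G = 4761 (G = (-99 + ((24 + 0) + 6))**2 = (-99 + (24 + 6))**2 = (-99 + 30)**2 = (-69)**2 = 4761)
V - G = -33993 - 1*4761 = -33993 - 4761 = -38754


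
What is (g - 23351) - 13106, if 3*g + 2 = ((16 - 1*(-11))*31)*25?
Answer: -88448/3 ≈ -29483.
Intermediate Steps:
g = 20923/3 (g = -⅔ + (((16 - 1*(-11))*31)*25)/3 = -⅔ + (((16 + 11)*31)*25)/3 = -⅔ + ((27*31)*25)/3 = -⅔ + (837*25)/3 = -⅔ + (⅓)*20925 = -⅔ + 6975 = 20923/3 ≈ 6974.3)
(g - 23351) - 13106 = (20923/3 - 23351) - 13106 = -49130/3 - 13106 = -88448/3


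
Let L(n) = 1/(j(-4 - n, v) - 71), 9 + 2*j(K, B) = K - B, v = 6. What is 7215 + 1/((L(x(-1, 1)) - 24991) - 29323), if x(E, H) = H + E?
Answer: 63091971379/8744556 ≈ 7215.0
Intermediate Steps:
x(E, H) = E + H
j(K, B) = -9/2 + K/2 - B/2 (j(K, B) = -9/2 + (K - B)/2 = -9/2 + (K/2 - B/2) = -9/2 + K/2 - B/2)
L(n) = 1/(-161/2 - n/2) (L(n) = 1/((-9/2 + (-4 - n)/2 - ½*6) - 71) = 1/((-9/2 + (-2 - n/2) - 3) - 71) = 1/((-19/2 - n/2) - 71) = 1/(-161/2 - n/2))
7215 + 1/((L(x(-1, 1)) - 24991) - 29323) = 7215 + 1/((-2/(161 + (-1 + 1)) - 24991) - 29323) = 7215 + 1/((-2/(161 + 0) - 24991) - 29323) = 7215 + 1/((-2/161 - 24991) - 29323) = 7215 + 1/(-4023553/161 - 29323) = 7215 + 1/(-8744556/161) = 7215 - 161/8744556 = 63091971379/8744556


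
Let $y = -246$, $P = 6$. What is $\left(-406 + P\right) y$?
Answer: $98400$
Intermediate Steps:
$\left(-406 + P\right) y = \left(-406 + 6\right) \left(-246\right) = \left(-400\right) \left(-246\right) = 98400$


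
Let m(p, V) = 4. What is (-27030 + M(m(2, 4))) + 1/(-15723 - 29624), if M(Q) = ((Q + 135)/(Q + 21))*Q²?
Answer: -30542383547/1133675 ≈ -26941.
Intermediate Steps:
M(Q) = Q²*(135 + Q)/(21 + Q) (M(Q) = ((135 + Q)/(21 + Q))*Q² = Q²*(135 + Q)/(21 + Q))
(-27030 + M(m(2, 4))) + 1/(-15723 - 29624) = (-27030 + 4²*(135 + 4)/(21 + 4)) + 1/(-15723 - 29624) = (-27030 + 16*139/25) + 1/(-45347) = (-27030 + 16*(1/25)*139) - 1/45347 = (-27030 + 2224/25) - 1/45347 = -673526/25 - 1/45347 = -30542383547/1133675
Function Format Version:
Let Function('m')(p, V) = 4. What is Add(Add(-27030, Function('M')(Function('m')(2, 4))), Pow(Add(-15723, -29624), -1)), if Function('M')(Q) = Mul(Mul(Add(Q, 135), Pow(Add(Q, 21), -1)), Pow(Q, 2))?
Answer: Rational(-30542383547, 1133675) ≈ -26941.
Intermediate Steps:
Function('M')(Q) = Mul(Pow(Q, 2), Pow(Add(21, Q), -1), Add(135, Q)) (Function('M')(Q) = Mul(Mul(Add(135, Q), Pow(Add(21, Q), -1)), Pow(Q, 2)) = Mul(Mul(Pow(Add(21, Q), -1), Add(135, Q)), Pow(Q, 2)) = Mul(Pow(Q, 2), Pow(Add(21, Q), -1), Add(135, Q)))
Add(Add(-27030, Function('M')(Function('m')(2, 4))), Pow(Add(-15723, -29624), -1)) = Add(Add(-27030, Mul(Pow(4, 2), Pow(Add(21, 4), -1), Add(135, 4))), Pow(Add(-15723, -29624), -1)) = Add(Add(-27030, Mul(16, Pow(25, -1), 139)), Pow(-45347, -1)) = Add(Add(-27030, Mul(16, Rational(1, 25), 139)), Rational(-1, 45347)) = Add(Add(-27030, Rational(2224, 25)), Rational(-1, 45347)) = Add(Rational(-673526, 25), Rational(-1, 45347)) = Rational(-30542383547, 1133675)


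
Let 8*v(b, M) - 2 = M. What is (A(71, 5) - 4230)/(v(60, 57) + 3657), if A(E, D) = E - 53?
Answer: -2592/2255 ≈ -1.1494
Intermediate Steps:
A(E, D) = -53 + E
v(b, M) = 1/4 + M/8
(A(71, 5) - 4230)/(v(60, 57) + 3657) = ((-53 + 71) - 4230)/((1/4 + (1/8)*57) + 3657) = (18 - 4230)/((1/4 + 57/8) + 3657) = -4212/(59/8 + 3657) = -4212/29315/8 = -4212*8/29315 = -2592/2255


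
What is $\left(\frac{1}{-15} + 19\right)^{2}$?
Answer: $\frac{80656}{225} \approx 358.47$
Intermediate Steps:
$\left(\frac{1}{-15} + 19\right)^{2} = \left(- \frac{1}{15} + 19\right)^{2} = \left(\frac{284}{15}\right)^{2} = \frac{80656}{225}$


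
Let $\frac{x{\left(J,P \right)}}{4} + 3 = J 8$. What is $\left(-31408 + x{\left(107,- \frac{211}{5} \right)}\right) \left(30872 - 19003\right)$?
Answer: $-332284524$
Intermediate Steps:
$x{\left(J,P \right)} = -12 + 32 J$ ($x{\left(J,P \right)} = -12 + 4 J 8 = -12 + 4 \cdot 8 J = -12 + 32 J$)
$\left(-31408 + x{\left(107,- \frac{211}{5} \right)}\right) \left(30872 - 19003\right) = \left(-31408 + \left(-12 + 32 \cdot 107\right)\right) \left(30872 - 19003\right) = \left(-31408 + \left(-12 + 3424\right)\right) 11869 = \left(-31408 + 3412\right) 11869 = \left(-27996\right) 11869 = -332284524$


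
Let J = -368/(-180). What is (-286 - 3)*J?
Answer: -26588/45 ≈ -590.84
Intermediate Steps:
J = 92/45 (J = -368*(-1/180) = 92/45 ≈ 2.0444)
(-286 - 3)*J = (-286 - 3)*(92/45) = -289*92/45 = -26588/45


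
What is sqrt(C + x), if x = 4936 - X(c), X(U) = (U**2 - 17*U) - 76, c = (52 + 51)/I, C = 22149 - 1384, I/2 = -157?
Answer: sqrt(2540948669)/314 ≈ 160.53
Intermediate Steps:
I = -314 (I = 2*(-157) = -314)
C = 20765
c = -103/314 (c = (52 + 51)/(-314) = 103*(-1/314) = -103/314 ≈ -0.32803)
X(U) = -76 + U**2 - 17*U
x = 493602729/98596 (x = 4936 - (-76 + (-103/314)**2 - 17*(-103/314)) = 4936 - (-76 + 10609/98596 + 1751/314) = 4936 - 1*(-6932873/98596) = 4936 + 6932873/98596 = 493602729/98596 ≈ 5006.3)
sqrt(C + x) = sqrt(20765 + 493602729/98596) = sqrt(2540948669/98596) = sqrt(2540948669)/314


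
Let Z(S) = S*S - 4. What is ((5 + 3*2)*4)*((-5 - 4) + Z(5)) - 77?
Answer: 451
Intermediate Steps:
Z(S) = -4 + S² (Z(S) = S² - 4 = -4 + S²)
((5 + 3*2)*4)*((-5 - 4) + Z(5)) - 77 = ((5 + 3*2)*4)*((-5 - 4) + (-4 + 5²)) - 77 = ((5 + 6)*4)*(-9 + (-4 + 25)) - 77 = (11*4)*(-9 + 21) - 77 = 44*12 - 77 = 528 - 77 = 451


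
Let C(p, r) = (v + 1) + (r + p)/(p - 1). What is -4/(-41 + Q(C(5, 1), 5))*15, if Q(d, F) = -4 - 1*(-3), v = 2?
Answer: 10/7 ≈ 1.4286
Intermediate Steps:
C(p, r) = 3 + (p + r)/(-1 + p) (C(p, r) = (2 + 1) + (r + p)/(p - 1) = 3 + (p + r)/(-1 + p))
Q(d, F) = -1 (Q(d, F) = -4 + 3 = -1)
-4/(-41 + Q(C(5, 1), 5))*15 = -4/(-41 - 1)*15 = -4/(-42)*15 = -4*(-1/42)*15 = (2/21)*15 = 10/7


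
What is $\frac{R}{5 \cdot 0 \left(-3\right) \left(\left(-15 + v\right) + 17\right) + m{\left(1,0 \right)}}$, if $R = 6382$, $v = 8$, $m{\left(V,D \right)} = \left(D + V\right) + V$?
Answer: $3191$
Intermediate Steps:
$m{\left(V,D \right)} = D + 2 V$
$\frac{R}{5 \cdot 0 \left(-3\right) \left(\left(-15 + v\right) + 17\right) + m{\left(1,0 \right)}} = \frac{6382}{5 \cdot 0 \left(-3\right) \left(\left(-15 + 8\right) + 17\right) + \left(0 + 2 \cdot 1\right)} = \frac{6382}{0 \left(-3\right) \left(-7 + 17\right) + \left(0 + 2\right)} = \frac{6382}{0 \cdot 10 + 2} = \frac{6382}{0 + 2} = \frac{6382}{2} = 6382 \cdot \frac{1}{2} = 3191$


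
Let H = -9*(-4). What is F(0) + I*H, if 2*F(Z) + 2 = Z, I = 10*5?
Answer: 1799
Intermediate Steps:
I = 50
F(Z) = -1 + Z/2
H = 36
F(0) + I*H = (-1 + (1/2)*0) + 50*36 = (-1 + 0) + 1800 = -1 + 1800 = 1799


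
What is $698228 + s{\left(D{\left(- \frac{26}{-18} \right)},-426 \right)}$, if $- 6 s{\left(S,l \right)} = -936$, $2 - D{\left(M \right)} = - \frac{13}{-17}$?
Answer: $698384$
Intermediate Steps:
$D{\left(M \right)} = \frac{21}{17}$ ($D{\left(M \right)} = 2 - - \frac{13}{-17} = 2 - \left(-13\right) \left(- \frac{1}{17}\right) = 2 - \frac{13}{17} = \frac{21}{17}$)
$s{\left(S,l \right)} = 156$ ($s{\left(S,l \right)} = \left(- \frac{1}{6}\right) \left(-936\right) = 156$)
$698228 + s{\left(D{\left(- \frac{26}{-18} \right)},-426 \right)} = 698228 + 156 = 698384$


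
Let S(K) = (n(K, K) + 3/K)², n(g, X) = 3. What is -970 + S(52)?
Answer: -2597599/2704 ≈ -960.65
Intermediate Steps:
S(K) = (3 + 3/K)²
-970 + S(52) = -970 + 9*(1 + 52)²/52² = -970 + 9*(1/2704)*53² = -970 + 9*(1/2704)*2809 = -970 + 25281/2704 = -2597599/2704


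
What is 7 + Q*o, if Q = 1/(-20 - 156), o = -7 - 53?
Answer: 323/44 ≈ 7.3409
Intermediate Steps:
o = -60
Q = -1/176 (Q = 1/(-176) = -1/176 ≈ -0.0056818)
7 + Q*o = 7 - 1/176*(-60) = 7 + 15/44 = 323/44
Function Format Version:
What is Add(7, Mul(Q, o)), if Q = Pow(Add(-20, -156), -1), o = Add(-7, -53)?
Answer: Rational(323, 44) ≈ 7.3409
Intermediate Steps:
o = -60
Q = Rational(-1, 176) (Q = Pow(-176, -1) = Rational(-1, 176) ≈ -0.0056818)
Add(7, Mul(Q, o)) = Add(7, Mul(Rational(-1, 176), -60)) = Add(7, Rational(15, 44)) = Rational(323, 44)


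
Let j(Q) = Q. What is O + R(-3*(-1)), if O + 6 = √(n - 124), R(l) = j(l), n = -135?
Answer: -3 + I*√259 ≈ -3.0 + 16.093*I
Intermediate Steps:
R(l) = l
O = -6 + I*√259 (O = -6 + √(-135 - 124) = -6 + √(-259) = -6 + I*√259 ≈ -6.0 + 16.093*I)
O + R(-3*(-1)) = (-6 + I*√259) - 3*(-1) = (-6 + I*√259) + 3 = -3 + I*√259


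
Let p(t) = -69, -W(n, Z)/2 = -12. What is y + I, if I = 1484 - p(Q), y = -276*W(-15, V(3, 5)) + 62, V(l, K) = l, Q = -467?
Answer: -5009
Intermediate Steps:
W(n, Z) = 24 (W(n, Z) = -2*(-12) = 24)
y = -6562 (y = -276*24 + 62 = -6624 + 62 = -6562)
I = 1553 (I = 1484 - 1*(-69) = 1484 + 69 = 1553)
y + I = -6562 + 1553 = -5009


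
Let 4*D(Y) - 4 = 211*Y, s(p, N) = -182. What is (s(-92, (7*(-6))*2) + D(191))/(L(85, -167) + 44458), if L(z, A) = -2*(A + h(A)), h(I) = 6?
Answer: 39577/179120 ≈ 0.22095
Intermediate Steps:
L(z, A) = -12 - 2*A (L(z, A) = -2*(A + 6) = -2*(6 + A) = -12 - 2*A)
D(Y) = 1 + 211*Y/4 (D(Y) = 1 + (211*Y)/4 = 1 + 211*Y/4)
(s(-92, (7*(-6))*2) + D(191))/(L(85, -167) + 44458) = (-182 + (1 + (211/4)*191))/((-12 - 2*(-167)) + 44458) = (-182 + (1 + 40301/4))/((-12 + 334) + 44458) = (-182 + 40305/4)/(322 + 44458) = (39577/4)/44780 = (39577/4)*(1/44780) = 39577/179120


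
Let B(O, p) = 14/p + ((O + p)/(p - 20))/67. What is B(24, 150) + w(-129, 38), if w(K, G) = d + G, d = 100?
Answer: 9022252/65325 ≈ 138.11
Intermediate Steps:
w(K, G) = 100 + G
B(O, p) = 14/p + (O + p)/(67*(-20 + p)) (B(O, p) = 14/p + ((O + p)/(-20 + p))*(1/67) = 14/p + (O + p)/(67*(-20 + p)))
B(24, 150) + w(-129, 38) = (1/67)*(-18760 + 150**2 + 938*150 + 24*150)/(150*(-20 + 150)) + (100 + 38) = (1/67)*(1/150)*(-18760 + 22500 + 140700 + 3600)/130 + 138 = (1/67)*(1/150)*(1/130)*148040 + 138 = 7402/65325 + 138 = 9022252/65325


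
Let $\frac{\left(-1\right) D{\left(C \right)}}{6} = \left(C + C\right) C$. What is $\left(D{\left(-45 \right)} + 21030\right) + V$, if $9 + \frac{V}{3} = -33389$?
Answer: $-103464$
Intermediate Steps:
$V = -100194$ ($V = -27 + 3 \left(-33389\right) = -27 - 100167 = -100194$)
$D{\left(C \right)} = - 12 C^{2}$ ($D{\left(C \right)} = - 6 \left(C + C\right) C = - 6 \cdot 2 C C = - 6 \cdot 2 C^{2} = - 12 C^{2}$)
$\left(D{\left(-45 \right)} + 21030\right) + V = \left(- 12 \left(-45\right)^{2} + 21030\right) - 100194 = \left(\left(-12\right) 2025 + 21030\right) - 100194 = \left(-24300 + 21030\right) - 100194 = -3270 - 100194 = -103464$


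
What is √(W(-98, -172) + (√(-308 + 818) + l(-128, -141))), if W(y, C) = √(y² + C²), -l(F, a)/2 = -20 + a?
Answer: √(322 + √510 + 2*√9797) ≈ 23.293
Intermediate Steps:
l(F, a) = 40 - 2*a (l(F, a) = -2*(-20 + a) = 40 - 2*a)
W(y, C) = √(C² + y²)
√(W(-98, -172) + (√(-308 + 818) + l(-128, -141))) = √(√((-172)² + (-98)²) + (√(-308 + 818) + (40 - 2*(-141)))) = √(√(29584 + 9604) + (√510 + (40 + 282))) = √(√39188 + (√510 + 322)) = √(2*√9797 + (322 + √510)) = √(322 + √510 + 2*√9797)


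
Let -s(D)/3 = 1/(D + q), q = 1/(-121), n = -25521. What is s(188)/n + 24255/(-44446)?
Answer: -4693548843929/8600688969134 ≈ -0.54572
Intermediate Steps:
q = -1/121 ≈ -0.0082645
s(D) = -3/(-1/121 + D) (s(D) = -3/(D - 1/121) = -3/(-1/121 + D))
s(188)/n + 24255/(-44446) = -363/(-1 + 121*188)/(-25521) + 24255/(-44446) = -363/(-1 + 22748)*(-1/25521) + 24255*(-1/44446) = -363/22747*(-1/25521) - 24255/44446 = 121/193508729 - 24255/44446 = -4693548843929/8600688969134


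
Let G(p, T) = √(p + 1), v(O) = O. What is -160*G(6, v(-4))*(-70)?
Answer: 11200*√7 ≈ 29632.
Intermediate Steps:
G(p, T) = √(1 + p)
-160*G(6, v(-4))*(-70) = -160*√(1 + 6)*(-70) = -160*√7*(-70) = 11200*√7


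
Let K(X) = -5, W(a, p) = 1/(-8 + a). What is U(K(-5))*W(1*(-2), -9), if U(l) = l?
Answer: 1/2 ≈ 0.50000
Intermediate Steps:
U(K(-5))*W(1*(-2), -9) = -5/(-8 + 1*(-2)) = -5/(-8 - 2) = -5/(-10) = -5*(-1/10) = 1/2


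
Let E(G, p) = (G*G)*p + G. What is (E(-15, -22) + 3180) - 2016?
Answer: -3801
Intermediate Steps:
E(G, p) = G + p*G**2 (E(G, p) = G**2*p + G = p*G**2 + G = G + p*G**2)
(E(-15, -22) + 3180) - 2016 = (-15*(1 - 15*(-22)) + 3180) - 2016 = (-15*(1 + 330) + 3180) - 2016 = (-15*331 + 3180) - 2016 = (-4965 + 3180) - 2016 = -1785 - 2016 = -3801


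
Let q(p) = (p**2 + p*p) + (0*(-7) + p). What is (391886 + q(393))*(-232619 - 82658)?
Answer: -221064981029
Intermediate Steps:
q(p) = p + 2*p**2 (q(p) = (p**2 + p**2) + (0 + p) = 2*p**2 + p = p + 2*p**2)
(391886 + q(393))*(-232619 - 82658) = (391886 + 393*(1 + 2*393))*(-232619 - 82658) = (391886 + 393*(1 + 786))*(-315277) = (391886 + 393*787)*(-315277) = (391886 + 309291)*(-315277) = 701177*(-315277) = -221064981029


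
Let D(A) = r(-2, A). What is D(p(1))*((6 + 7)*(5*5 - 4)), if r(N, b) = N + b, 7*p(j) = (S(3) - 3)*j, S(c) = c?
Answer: -546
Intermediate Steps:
p(j) = 0 (p(j) = ((3 - 3)*j)/7 = (0*j)/7 = (1/7)*0 = 0)
D(A) = -2 + A
D(p(1))*((6 + 7)*(5*5 - 4)) = (-2 + 0)*((6 + 7)*(5*5 - 4)) = -26*(25 - 4) = -26*21 = -2*273 = -546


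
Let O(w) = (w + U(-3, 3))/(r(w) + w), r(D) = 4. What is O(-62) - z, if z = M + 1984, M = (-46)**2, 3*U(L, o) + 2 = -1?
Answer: -237737/58 ≈ -4098.9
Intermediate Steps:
U(L, o) = -1 (U(L, o) = -2/3 + (1/3)*(-1) = -2/3 - 1/3 = -1)
M = 2116
O(w) = (-1 + w)/(4 + w) (O(w) = (w - 1)/(4 + w) = (-1 + w)/(4 + w))
z = 4100 (z = 2116 + 1984 = 4100)
O(-62) - z = (-1 - 62)/(4 - 62) - 1*4100 = -63/(-58) - 4100 = -1/58*(-63) - 4100 = 63/58 - 4100 = -237737/58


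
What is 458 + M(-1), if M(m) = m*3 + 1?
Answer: 456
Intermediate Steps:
M(m) = 1 + 3*m (M(m) = 3*m + 1 = 1 + 3*m)
458 + M(-1) = 458 + (1 + 3*(-1)) = 458 + (1 - 3) = 458 - 2 = 456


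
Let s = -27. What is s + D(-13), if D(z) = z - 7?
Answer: -47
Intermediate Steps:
D(z) = -7 + z
s + D(-13) = -27 + (-7 - 13) = -27 - 20 = -47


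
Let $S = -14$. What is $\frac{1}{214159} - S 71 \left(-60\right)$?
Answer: $- \frac{12772442759}{214159} \approx -59640.0$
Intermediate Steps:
$\frac{1}{214159} - S 71 \left(-60\right) = \frac{1}{214159} - \left(-14\right) 71 \left(-60\right) = \frac{1}{214159} - \left(-994\right) \left(-60\right) = \frac{1}{214159} - 59640 = - \frac{12772442759}{214159}$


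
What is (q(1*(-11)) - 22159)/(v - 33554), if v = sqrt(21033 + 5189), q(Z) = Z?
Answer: 371946090/562922347 + 11085*sqrt(26222)/562922347 ≈ 0.66393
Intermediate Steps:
v = sqrt(26222) ≈ 161.93
(q(1*(-11)) - 22159)/(v - 33554) = (1*(-11) - 22159)/(sqrt(26222) - 33554) = (-11 - 22159)/(-33554 + sqrt(26222)) = -22170/(-33554 + sqrt(26222))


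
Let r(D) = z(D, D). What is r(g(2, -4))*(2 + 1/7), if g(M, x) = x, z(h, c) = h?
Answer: -60/7 ≈ -8.5714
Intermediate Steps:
r(D) = D
r(g(2, -4))*(2 + 1/7) = -4*(2 + 1/7) = -4*(2 + ⅐) = -4*15/7 = -60/7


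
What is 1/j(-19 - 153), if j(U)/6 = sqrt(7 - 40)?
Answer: -I*sqrt(33)/198 ≈ -0.029013*I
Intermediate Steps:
j(U) = 6*I*sqrt(33) (j(U) = 6*sqrt(7 - 40) = 6*sqrt(-33) = 6*(I*sqrt(33)) = 6*I*sqrt(33))
1/j(-19 - 153) = 1/(6*I*sqrt(33)) = -I*sqrt(33)/198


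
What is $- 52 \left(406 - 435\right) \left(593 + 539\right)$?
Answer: $1707056$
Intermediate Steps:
$- 52 \left(406 - 435\right) \left(593 + 539\right) = - 52 \left(\left(-29\right) 1132\right) = \left(-52\right) \left(-32828\right) = 1707056$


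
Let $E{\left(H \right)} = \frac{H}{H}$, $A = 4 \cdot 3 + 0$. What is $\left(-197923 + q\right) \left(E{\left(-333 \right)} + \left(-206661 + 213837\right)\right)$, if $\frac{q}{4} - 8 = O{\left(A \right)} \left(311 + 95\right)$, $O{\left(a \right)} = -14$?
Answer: $-1583439979$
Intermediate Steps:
$A = 12$ ($A = 12 + 0 = 12$)
$E{\left(H \right)} = 1$
$q = -22704$ ($q = 32 + 4 \left(- 14 \left(311 + 95\right)\right) = 32 + 4 \left(\left(-14\right) 406\right) = 32 + 4 \left(-5684\right) = 32 - 22736 = -22704$)
$\left(-197923 + q\right) \left(E{\left(-333 \right)} + \left(-206661 + 213837\right)\right) = \left(-197923 - 22704\right) \left(1 + \left(-206661 + 213837\right)\right) = - 220627 \left(1 + 7176\right) = \left(-220627\right) 7177 = -1583439979$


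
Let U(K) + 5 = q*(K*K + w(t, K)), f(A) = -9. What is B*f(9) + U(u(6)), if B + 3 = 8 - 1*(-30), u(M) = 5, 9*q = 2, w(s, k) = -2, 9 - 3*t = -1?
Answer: -2834/9 ≈ -314.89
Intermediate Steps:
t = 10/3 (t = 3 - ⅓*(-1) = 3 + ⅓ = 10/3 ≈ 3.3333)
q = 2/9 (q = (⅑)*2 = 2/9 ≈ 0.22222)
B = 35 (B = -3 + (8 - 1*(-30)) = -3 + (8 + 30) = -3 + 38 = 35)
U(K) = -49/9 + 2*K²/9 (U(K) = -5 + 2*(K*K - 2)/9 = -5 + 2*(K² - 2)/9 = -5 + 2*(-2 + K²)/9 = -5 + (-4/9 + 2*K²/9) = -49/9 + 2*K²/9)
B*f(9) + U(u(6)) = 35*(-9) + (-49/9 + (2/9)*5²) = -315 + (-49/9 + (2/9)*25) = -315 + (-49/9 + 50/9) = -315 + ⅑ = -2834/9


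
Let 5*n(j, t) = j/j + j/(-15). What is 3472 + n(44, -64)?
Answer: 260371/75 ≈ 3471.6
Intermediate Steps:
n(j, t) = ⅕ - j/75 (n(j, t) = (j/j + j/(-15))/5 = (1 + j*(-1/15))/5 = (1 - j/15)/5 = ⅕ - j/75)
3472 + n(44, -64) = 3472 + (⅕ - 1/75*44) = 3472 + (⅕ - 44/75) = 3472 - 29/75 = 260371/75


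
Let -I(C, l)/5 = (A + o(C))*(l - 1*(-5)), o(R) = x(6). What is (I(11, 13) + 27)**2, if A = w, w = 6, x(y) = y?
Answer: 1108809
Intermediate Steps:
o(R) = 6
A = 6
I(C, l) = -300 - 60*l (I(C, l) = -5*(6 + 6)*(l - 1*(-5)) = -60*(l + 5) = -60*(5 + l) = -5*(60 + 12*l) = -300 - 60*l)
(I(11, 13) + 27)**2 = ((-300 - 60*13) + 27)**2 = ((-300 - 780) + 27)**2 = (-1080 + 27)**2 = (-1053)**2 = 1108809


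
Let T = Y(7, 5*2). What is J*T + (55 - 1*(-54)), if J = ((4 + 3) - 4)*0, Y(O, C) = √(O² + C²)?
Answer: 109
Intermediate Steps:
Y(O, C) = √(C² + O²)
T = √149 (T = √((5*2)² + 7²) = √(10² + 49) = √(100 + 49) = √149 ≈ 12.207)
J = 0 (J = (7 - 4)*0 = 3*0 = 0)
J*T + (55 - 1*(-54)) = 0*√149 + (55 - 1*(-54)) = 0 + (55 + 54) = 0 + 109 = 109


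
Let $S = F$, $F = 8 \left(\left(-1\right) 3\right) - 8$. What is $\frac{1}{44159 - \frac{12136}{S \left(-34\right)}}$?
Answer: $\frac{136}{6004107} \approx 2.2651 \cdot 10^{-5}$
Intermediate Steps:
$F = -32$ ($F = 8 \left(-3\right) - 8 = -24 - 8 = -32$)
$S = -32$
$\frac{1}{44159 - \frac{12136}{S \left(-34\right)}} = \frac{1}{44159 - \frac{12136}{\left(-32\right) \left(-34\right)}} = \frac{1}{44159 - \frac{12136}{1088}} = \frac{1}{44159 - \frac{1517}{136}} = \frac{1}{\frac{6004107}{136}} = \frac{136}{6004107}$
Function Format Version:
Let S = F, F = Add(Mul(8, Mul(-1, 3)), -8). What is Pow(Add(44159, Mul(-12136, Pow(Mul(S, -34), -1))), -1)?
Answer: Rational(136, 6004107) ≈ 2.2651e-5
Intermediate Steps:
F = -32 (F = Add(Mul(8, -3), -8) = Add(-24, -8) = -32)
S = -32
Pow(Add(44159, Mul(-12136, Pow(Mul(S, -34), -1))), -1) = Pow(Add(44159, Mul(-12136, Pow(Mul(-32, -34), -1))), -1) = Pow(Add(44159, Mul(-12136, Pow(1088, -1))), -1) = Pow(Add(44159, Mul(-12136, Rational(1, 1088))), -1) = Pow(Add(44159, Rational(-1517, 136)), -1) = Pow(Rational(6004107, 136), -1) = Rational(136, 6004107)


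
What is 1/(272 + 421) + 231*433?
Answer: 69315940/693 ≈ 1.0002e+5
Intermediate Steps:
1/(272 + 421) + 231*433 = 1/693 + 100023 = 69315940/693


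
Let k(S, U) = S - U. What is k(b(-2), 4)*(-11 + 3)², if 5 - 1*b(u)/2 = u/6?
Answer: 1280/3 ≈ 426.67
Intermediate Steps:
b(u) = 10 - u/3 (b(u) = 10 - 2*u/6 = 10 - u/3)
k(b(-2), 4)*(-11 + 3)² = ((10 - ⅓*(-2)) - 1*4)*(-11 + 3)² = ((10 + ⅔) - 4)*(-8)² = (32/3 - 4)*64 = (20/3)*64 = 1280/3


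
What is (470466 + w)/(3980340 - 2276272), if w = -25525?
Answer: 444941/1704068 ≈ 0.26111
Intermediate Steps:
(470466 + w)/(3980340 - 2276272) = (470466 - 25525)/(3980340 - 2276272) = 444941/1704068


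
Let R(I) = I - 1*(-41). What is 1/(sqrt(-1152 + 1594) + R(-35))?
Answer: -3/203 + sqrt(442)/406 ≈ 0.037004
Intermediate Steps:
R(I) = 41 + I (R(I) = I + 41 = 41 + I)
1/(sqrt(-1152 + 1594) + R(-35)) = 1/(sqrt(-1152 + 1594) + (41 - 35)) = 1/(sqrt(442) + 6) = 1/(6 + sqrt(442))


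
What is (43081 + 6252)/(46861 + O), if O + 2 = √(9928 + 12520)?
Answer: 2311695047/2195743433 - 197332*√1403/2195743433 ≈ 1.0494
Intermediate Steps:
O = -2 + 4*√1403 (O = -2 + √(9928 + 12520) = -2 + √22448 = -2 + 4*√1403 ≈ 147.83)
(43081 + 6252)/(46861 + O) = (43081 + 6252)/(46861 + (-2 + 4*√1403)) = 49333/(46859 + 4*√1403)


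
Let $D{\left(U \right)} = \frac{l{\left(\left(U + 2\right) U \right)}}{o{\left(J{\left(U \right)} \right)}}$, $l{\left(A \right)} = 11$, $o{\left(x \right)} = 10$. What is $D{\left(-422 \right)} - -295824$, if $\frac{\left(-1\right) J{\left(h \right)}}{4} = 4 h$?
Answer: $\frac{2958251}{10} \approx 2.9583 \cdot 10^{5}$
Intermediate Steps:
$J{\left(h \right)} = - 16 h$ ($J{\left(h \right)} = - 4 \cdot 4 h = - 16 h$)
$D{\left(U \right)} = \frac{11}{10}$
$D{\left(-422 \right)} - -295824 = \frac{11}{10} - -295824 = \frac{11}{10} + 295824 = \frac{2958251}{10}$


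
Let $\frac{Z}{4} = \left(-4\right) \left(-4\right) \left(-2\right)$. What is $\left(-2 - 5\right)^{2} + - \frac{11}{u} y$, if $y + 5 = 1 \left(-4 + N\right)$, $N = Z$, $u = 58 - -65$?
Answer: $\frac{7534}{123} \approx 61.252$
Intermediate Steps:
$u = 123$ ($u = 58 + 65 = 123$)
$Z = -128$ ($Z = 4 \left(-4\right) \left(-4\right) \left(-2\right) = 4 \cdot 16 \left(-2\right) = 4 \left(-32\right) = -128$)
$N = -128$
$y = -137$ ($y = -5 + 1 \left(-4 - 128\right) = -5 + 1 \left(-132\right) = -5 - 132 = -137$)
$\left(-2 - 5\right)^{2} + - \frac{11}{u} y = \left(-2 - 5\right)^{2} + - \frac{11}{123} \left(-137\right) = \left(-7\right)^{2} + \left(-11\right) \frac{1}{123} \left(-137\right) = 49 - - \frac{1507}{123} = 49 + \frac{1507}{123} = \frac{7534}{123}$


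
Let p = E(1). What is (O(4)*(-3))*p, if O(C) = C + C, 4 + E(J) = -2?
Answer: 144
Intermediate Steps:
E(J) = -6 (E(J) = -4 - 2 = -6)
O(C) = 2*C
p = -6
(O(4)*(-3))*p = ((2*4)*(-3))*(-6) = (8*(-3))*(-6) = -24*(-6) = 144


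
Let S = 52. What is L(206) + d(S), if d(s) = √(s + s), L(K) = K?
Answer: 206 + 2*√26 ≈ 216.20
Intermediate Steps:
d(s) = √2*√s (d(s) = √(2*s) = √2*√s)
L(206) + d(S) = 206 + √2*√52 = 206 + √2*(2*√13) = 206 + 2*√26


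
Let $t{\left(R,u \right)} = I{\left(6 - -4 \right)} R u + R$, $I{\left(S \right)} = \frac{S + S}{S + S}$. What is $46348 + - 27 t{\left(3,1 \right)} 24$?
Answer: $42460$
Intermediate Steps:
$I{\left(S \right)} = 1$ ($I{\left(S \right)} = \frac{2 S}{2 S} = 2 S \frac{1}{2 S} = 1$)
$t{\left(R,u \right)} = R + R u$ ($t{\left(R,u \right)} = 1 R u + R = R u + R = R + R u$)
$46348 + - 27 t{\left(3,1 \right)} 24 = 46348 + - 27 \cdot 3 \left(1 + 1\right) 24 = 46348 + - 27 \cdot 3 \cdot 2 \cdot 24 = 46348 + \left(-27\right) 6 \cdot 24 = 46348 - 3888 = 42460$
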